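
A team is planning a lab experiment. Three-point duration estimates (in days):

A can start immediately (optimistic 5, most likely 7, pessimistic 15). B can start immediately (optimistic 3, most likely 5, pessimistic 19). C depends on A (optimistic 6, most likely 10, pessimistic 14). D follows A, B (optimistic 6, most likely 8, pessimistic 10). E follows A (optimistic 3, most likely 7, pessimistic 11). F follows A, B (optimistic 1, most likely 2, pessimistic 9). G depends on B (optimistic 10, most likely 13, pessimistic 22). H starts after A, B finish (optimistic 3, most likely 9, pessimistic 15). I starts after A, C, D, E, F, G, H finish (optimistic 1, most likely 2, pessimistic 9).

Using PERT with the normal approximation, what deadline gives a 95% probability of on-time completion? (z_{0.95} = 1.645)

29.9 days

te_A = (5 + 4·7 + 15)/6 = 48/6 = 8; σ²_A = ((15−5)/6)² = 2.778
te_B = (3 + 4·5 + 19)/6 = 42/6 = 7; σ²_B = ((19−3)/6)² = 7.111
te_C = (6 + 4·10 + 14)/6 = 60/6 = 10; σ²_C = ((14−6)/6)² = 1.778
te_D = (6 + 4·8 + 10)/6 = 48/6 = 8; σ²_D = ((10−6)/6)² = 0.444
te_E = (3 + 4·7 + 11)/6 = 42/6 = 7; σ²_E = ((11−3)/6)² = 1.778
te_F = (1 + 4·2 + 9)/6 = 18/6 = 3; σ²_F = ((9−1)/6)² = 1.778
te_G = (10 + 4·13 + 22)/6 = 84/6 = 14; σ²_G = ((22−10)/6)² = 4.000
te_H = (3 + 4·9 + 15)/6 = 54/6 = 9; σ²_H = ((15−3)/6)² = 4.000
te_I = (1 + 4·2 + 9)/6 = 18/6 = 3; σ²_I = ((9−1)/6)² = 1.778

Forward pass:
ES_A = 0; EF_A = 8
ES_B = 0; EF_B = 7
ES_C = 8; EF_C = 8+10 = 18
ES_D = max(EF_A=8, EF_B=7) = 8; EF_D = 8+8 = 16
ES_E = 8; EF_E = 8+7 = 15
ES_F = max(EF_A=8, EF_B=7) = 8; EF_F = 8+3 = 11
ES_G = 7; EF_G = 7+14 = 21
ES_H = max(EF_A=8, EF_B=7) = 8; EF_H = 8+9 = 17
ES_I = max(EF_A=8, EF_C=18, EF_D=16, EF_E=15, EF_F=11, EF_G=21, EF_H=17) = 21; EF_I = 21+3 = 24
Expected project duration μ = 24 days. Critical path: B → G → I.

Variance along critical path = 7.111 + 4.000 + 1.778 = 12.889; σ = 3.590 days.
D = μ + z·σ = 24 + 1.645·3.590 = 29.9 days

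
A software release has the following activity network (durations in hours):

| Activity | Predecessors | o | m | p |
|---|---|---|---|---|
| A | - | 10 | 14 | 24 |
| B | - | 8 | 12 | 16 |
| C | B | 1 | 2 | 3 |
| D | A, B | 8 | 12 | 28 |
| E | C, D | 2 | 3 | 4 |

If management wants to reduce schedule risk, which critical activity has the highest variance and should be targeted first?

D

te_A = (10 + 4·14 + 24)/6 = 90/6 = 15; σ²_A = ((24−10)/6)² = 5.444
te_B = (8 + 4·12 + 16)/6 = 72/6 = 12; σ²_B = ((16−8)/6)² = 1.778
te_C = (1 + 4·2 + 3)/6 = 12/6 = 2; σ²_C = ((3−1)/6)² = 0.111
te_D = (8 + 4·12 + 28)/6 = 84/6 = 14; σ²_D = ((28−8)/6)² = 11.111
te_E = (2 + 4·3 + 4)/6 = 18/6 = 3; σ²_E = ((4−2)/6)² = 0.111

Forward pass:
ES_A = 0; EF_A = 15
ES_B = 0; EF_B = 12
ES_C = 12; EF_C = 12+2 = 14
ES_D = max(EF_A=15, EF_B=12) = 15; EF_D = 15+14 = 29
ES_E = max(EF_C=14, EF_D=29) = 29; EF_E = 29+3 = 32
Expected project duration μ = 32 hours. Critical path: A → D → E.

Variances on critical path: σ²_A=5.444, σ²_D=11.111, σ²_E=0.111.
Largest is σ²_D = 11.111.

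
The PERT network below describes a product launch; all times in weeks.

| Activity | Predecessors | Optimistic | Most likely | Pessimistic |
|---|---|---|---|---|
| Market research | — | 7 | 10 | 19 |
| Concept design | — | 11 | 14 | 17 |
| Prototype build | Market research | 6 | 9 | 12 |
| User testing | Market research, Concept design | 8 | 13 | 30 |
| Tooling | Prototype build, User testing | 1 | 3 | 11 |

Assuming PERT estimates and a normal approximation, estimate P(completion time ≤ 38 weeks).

te_Market research = (7 + 4·10 + 19)/6 = 66/6 = 11; σ²_Market research = ((19−7)/6)² = 4.000
te_Concept design = (11 + 4·14 + 17)/6 = 84/6 = 14; σ²_Concept design = ((17−11)/6)² = 1.000
te_Prototype build = (6 + 4·9 + 12)/6 = 54/6 = 9; σ²_Prototype build = ((12−6)/6)² = 1.000
te_User testing = (8 + 4·13 + 30)/6 = 90/6 = 15; σ²_User testing = ((30−8)/6)² = 13.444
te_Tooling = (1 + 4·3 + 11)/6 = 24/6 = 4; σ²_Tooling = ((11−1)/6)² = 2.778

Forward pass:
ES_Market research = 0; EF_Market research = 11
ES_Concept design = 0; EF_Concept design = 14
ES_Prototype build = 11; EF_Prototype build = 11+9 = 20
ES_User testing = max(EF_Market research=11, EF_Concept design=14) = 14; EF_User testing = 14+15 = 29
ES_Tooling = max(EF_Prototype build=20, EF_User testing=29) = 29; EF_Tooling = 29+4 = 33
Expected project duration μ = 33 weeks. Critical path: Concept design → User testing → Tooling.

Variance along critical path = 1.000 + 13.444 + 2.778 = 17.222; σ = √17.222 = 4.150 weeks.
Z = (38 − 33) / 4.150 = 1.205
P(T ≤ 38) = Φ(1.205) ≈ 0.886

0.886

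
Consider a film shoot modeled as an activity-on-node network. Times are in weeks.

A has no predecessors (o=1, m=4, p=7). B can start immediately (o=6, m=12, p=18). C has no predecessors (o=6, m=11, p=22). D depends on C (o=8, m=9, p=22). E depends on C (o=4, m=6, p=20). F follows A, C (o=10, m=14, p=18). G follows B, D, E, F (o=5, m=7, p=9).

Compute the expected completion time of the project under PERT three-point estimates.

33 weeks

te_A = (1 + 4·4 + 7)/6 = 24/6 = 4
te_B = (6 + 4·12 + 18)/6 = 72/6 = 12
te_C = (6 + 4·11 + 22)/6 = 72/6 = 12
te_D = (8 + 4·9 + 22)/6 = 66/6 = 11
te_E = (4 + 4·6 + 20)/6 = 48/6 = 8
te_F = (10 + 4·14 + 18)/6 = 84/6 = 14
te_G = (5 + 4·7 + 9)/6 = 42/6 = 7

Forward pass:
ES_A = 0; EF_A = 4
ES_B = 0; EF_B = 12
ES_C = 0; EF_C = 12
ES_D = 12; EF_D = 12+11 = 23
ES_E = 12; EF_E = 12+8 = 20
ES_F = max(EF_A=4, EF_C=12) = 12; EF_F = 12+14 = 26
ES_G = max(EF_B=12, EF_D=23, EF_E=20, EF_F=26) = 26; EF_G = 26+7 = 33
Expected project duration μ = 33 weeks. Critical path: C → F → G.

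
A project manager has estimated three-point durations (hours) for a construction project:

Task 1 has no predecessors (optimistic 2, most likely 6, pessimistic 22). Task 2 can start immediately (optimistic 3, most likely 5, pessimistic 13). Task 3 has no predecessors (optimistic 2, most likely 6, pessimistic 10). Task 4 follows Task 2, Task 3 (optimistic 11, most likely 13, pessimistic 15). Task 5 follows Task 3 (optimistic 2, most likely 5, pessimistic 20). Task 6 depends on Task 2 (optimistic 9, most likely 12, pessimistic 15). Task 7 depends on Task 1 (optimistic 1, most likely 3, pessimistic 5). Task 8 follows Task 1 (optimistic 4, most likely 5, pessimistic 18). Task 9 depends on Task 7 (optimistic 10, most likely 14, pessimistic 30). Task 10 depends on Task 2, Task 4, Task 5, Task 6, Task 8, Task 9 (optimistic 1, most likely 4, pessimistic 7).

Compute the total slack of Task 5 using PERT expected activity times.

14 hours

te_Task 1 = (2 + 4·6 + 22)/6 = 48/6 = 8
te_Task 2 = (3 + 4·5 + 13)/6 = 36/6 = 6
te_Task 3 = (2 + 4·6 + 10)/6 = 36/6 = 6
te_Task 4 = (11 + 4·13 + 15)/6 = 78/6 = 13
te_Task 5 = (2 + 4·5 + 20)/6 = 42/6 = 7
te_Task 6 = (9 + 4·12 + 15)/6 = 72/6 = 12
te_Task 7 = (1 + 4·3 + 5)/6 = 18/6 = 3
te_Task 8 = (4 + 4·5 + 18)/6 = 42/6 = 7
te_Task 9 = (10 + 4·14 + 30)/6 = 96/6 = 16
te_Task 10 = (1 + 4·4 + 7)/6 = 24/6 = 4

Forward pass:
ES_Task 1 = 0; EF_Task 1 = 8
ES_Task 2 = 0; EF_Task 2 = 6
ES_Task 3 = 0; EF_Task 3 = 6
ES_Task 4 = max(EF_Task 2=6, EF_Task 3=6) = 6; EF_Task 4 = 6+13 = 19
ES_Task 5 = 6; EF_Task 5 = 6+7 = 13
ES_Task 6 = 6; EF_Task 6 = 6+12 = 18
ES_Task 7 = 8; EF_Task 7 = 8+3 = 11
ES_Task 8 = 8; EF_Task 8 = 8+7 = 15
ES_Task 9 = 11; EF_Task 9 = 11+16 = 27
ES_Task 10 = max(EF_Task 2=6, EF_Task 4=19, EF_Task 5=13, EF_Task 6=18, EF_Task 8=15, EF_Task 9=27) = 27; EF_Task 10 = 27+4 = 31
Expected project duration μ = 31 hours. Critical path: Task 1 → Task 7 → Task 9 → Task 10.

Backward pass:
LF_Task 10 = 31; LS_Task 10 = 31−4 = 27
LF_Task 9 = LS_Task 10 = 27; LS_Task 9 = 27−16 = 11
LF_Task 8 = LS_Task 10 = 27; LS_Task 8 = 27−7 = 20
LF_Task 7 = LS_Task 9 = 11; LS_Task 7 = 11−3 = 8
LF_Task 6 = LS_Task 10 = 27; LS_Task 6 = 27−12 = 15
LF_Task 5 = LS_Task 10 = 27; LS_Task 5 = 27−7 = 20
LF_Task 4 = LS_Task 10 = 27; LS_Task 4 = 27−13 = 14
LF_Task 3 = min(LS_Task 4=14, LS_Task 5=20) = 14; LS_Task 3 = 14−6 = 8
LF_Task 2 = min(LS_Task 4=14, LS_Task 6=15, LS_Task 10=27) = 14; LS_Task 2 = 14−6 = 8
LF_Task 1 = min(LS_Task 7=8, LS_Task 8=20) = 8; LS_Task 1 = 8−8 = 0
Slack_Task 5 = LS_Task 5 − ES_Task 5 = 20 − 6 = 14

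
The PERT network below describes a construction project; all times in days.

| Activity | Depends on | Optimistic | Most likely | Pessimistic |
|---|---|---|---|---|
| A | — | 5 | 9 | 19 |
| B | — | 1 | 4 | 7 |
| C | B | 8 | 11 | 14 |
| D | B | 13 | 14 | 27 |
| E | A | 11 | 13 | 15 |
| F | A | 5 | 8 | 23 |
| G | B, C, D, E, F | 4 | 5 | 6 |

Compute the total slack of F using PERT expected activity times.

3 days

te_A = (5 + 4·9 + 19)/6 = 60/6 = 10
te_B = (1 + 4·4 + 7)/6 = 24/6 = 4
te_C = (8 + 4·11 + 14)/6 = 66/6 = 11
te_D = (13 + 4·14 + 27)/6 = 96/6 = 16
te_E = (11 + 4·13 + 15)/6 = 78/6 = 13
te_F = (5 + 4·8 + 23)/6 = 60/6 = 10
te_G = (4 + 4·5 + 6)/6 = 30/6 = 5

Forward pass:
ES_A = 0; EF_A = 10
ES_B = 0; EF_B = 4
ES_C = 4; EF_C = 4+11 = 15
ES_D = 4; EF_D = 4+16 = 20
ES_E = 10; EF_E = 10+13 = 23
ES_F = 10; EF_F = 10+10 = 20
ES_G = max(EF_B=4, EF_C=15, EF_D=20, EF_E=23, EF_F=20) = 23; EF_G = 23+5 = 28
Expected project duration μ = 28 days. Critical path: A → E → G.

Backward pass:
LF_G = 28; LS_G = 28−5 = 23
LF_F = LS_G = 23; LS_F = 23−10 = 13
LF_E = LS_G = 23; LS_E = 23−13 = 10
LF_D = LS_G = 23; LS_D = 23−16 = 7
LF_C = LS_G = 23; LS_C = 23−11 = 12
LF_B = min(LS_C=12, LS_D=7, LS_G=23) = 7; LS_B = 7−4 = 3
LF_A = min(LS_E=10, LS_F=13) = 10; LS_A = 10−10 = 0
Slack_F = LS_F − ES_F = 13 − 10 = 3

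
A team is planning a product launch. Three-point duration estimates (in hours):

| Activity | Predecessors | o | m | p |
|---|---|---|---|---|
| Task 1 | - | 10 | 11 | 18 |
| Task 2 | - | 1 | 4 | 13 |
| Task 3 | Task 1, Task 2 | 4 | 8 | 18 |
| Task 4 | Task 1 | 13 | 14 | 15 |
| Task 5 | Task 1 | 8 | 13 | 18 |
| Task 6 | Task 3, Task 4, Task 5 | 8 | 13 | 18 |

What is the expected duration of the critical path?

te_Task 1 = (10 + 4·11 + 18)/6 = 72/6 = 12
te_Task 2 = (1 + 4·4 + 13)/6 = 30/6 = 5
te_Task 3 = (4 + 4·8 + 18)/6 = 54/6 = 9
te_Task 4 = (13 + 4·14 + 15)/6 = 84/6 = 14
te_Task 5 = (8 + 4·13 + 18)/6 = 78/6 = 13
te_Task 6 = (8 + 4·13 + 18)/6 = 78/6 = 13

Forward pass:
ES_Task 1 = 0; EF_Task 1 = 12
ES_Task 2 = 0; EF_Task 2 = 5
ES_Task 3 = max(EF_Task 1=12, EF_Task 2=5) = 12; EF_Task 3 = 12+9 = 21
ES_Task 4 = 12; EF_Task 4 = 12+14 = 26
ES_Task 5 = 12; EF_Task 5 = 12+13 = 25
ES_Task 6 = max(EF_Task 3=21, EF_Task 4=26, EF_Task 5=25) = 26; EF_Task 6 = 26+13 = 39
Expected project duration μ = 39 hours. Critical path: Task 1 → Task 4 → Task 6.

39 hours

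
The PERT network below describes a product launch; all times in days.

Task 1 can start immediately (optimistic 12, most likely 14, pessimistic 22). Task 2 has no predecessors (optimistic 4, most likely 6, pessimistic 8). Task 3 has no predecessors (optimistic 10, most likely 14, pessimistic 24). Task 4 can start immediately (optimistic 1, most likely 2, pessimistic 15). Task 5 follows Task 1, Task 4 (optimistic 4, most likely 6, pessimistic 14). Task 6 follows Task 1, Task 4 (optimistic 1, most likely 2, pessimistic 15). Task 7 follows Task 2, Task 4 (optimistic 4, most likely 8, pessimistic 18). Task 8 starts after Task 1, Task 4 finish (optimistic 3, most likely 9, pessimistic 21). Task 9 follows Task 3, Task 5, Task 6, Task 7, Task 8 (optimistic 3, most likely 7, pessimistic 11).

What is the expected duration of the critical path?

32 days

te_Task 1 = (12 + 4·14 + 22)/6 = 90/6 = 15
te_Task 2 = (4 + 4·6 + 8)/6 = 36/6 = 6
te_Task 3 = (10 + 4·14 + 24)/6 = 90/6 = 15
te_Task 4 = (1 + 4·2 + 15)/6 = 24/6 = 4
te_Task 5 = (4 + 4·6 + 14)/6 = 42/6 = 7
te_Task 6 = (1 + 4·2 + 15)/6 = 24/6 = 4
te_Task 7 = (4 + 4·8 + 18)/6 = 54/6 = 9
te_Task 8 = (3 + 4·9 + 21)/6 = 60/6 = 10
te_Task 9 = (3 + 4·7 + 11)/6 = 42/6 = 7

Forward pass:
ES_Task 1 = 0; EF_Task 1 = 15
ES_Task 2 = 0; EF_Task 2 = 6
ES_Task 3 = 0; EF_Task 3 = 15
ES_Task 4 = 0; EF_Task 4 = 4
ES_Task 5 = max(EF_Task 1=15, EF_Task 4=4) = 15; EF_Task 5 = 15+7 = 22
ES_Task 6 = max(EF_Task 1=15, EF_Task 4=4) = 15; EF_Task 6 = 15+4 = 19
ES_Task 7 = max(EF_Task 2=6, EF_Task 4=4) = 6; EF_Task 7 = 6+9 = 15
ES_Task 8 = max(EF_Task 1=15, EF_Task 4=4) = 15; EF_Task 8 = 15+10 = 25
ES_Task 9 = max(EF_Task 3=15, EF_Task 5=22, EF_Task 6=19, EF_Task 7=15, EF_Task 8=25) = 25; EF_Task 9 = 25+7 = 32
Expected project duration μ = 32 days. Critical path: Task 1 → Task 8 → Task 9.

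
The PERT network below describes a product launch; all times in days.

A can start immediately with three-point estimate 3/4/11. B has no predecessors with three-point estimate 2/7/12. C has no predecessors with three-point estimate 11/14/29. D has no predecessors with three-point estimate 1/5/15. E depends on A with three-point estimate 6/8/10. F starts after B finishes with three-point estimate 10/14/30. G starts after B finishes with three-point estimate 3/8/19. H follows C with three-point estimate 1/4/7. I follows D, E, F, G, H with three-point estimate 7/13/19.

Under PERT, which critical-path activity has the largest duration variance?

F

te_A = (3 + 4·4 + 11)/6 = 30/6 = 5; σ²_A = ((11−3)/6)² = 1.778
te_B = (2 + 4·7 + 12)/6 = 42/6 = 7; σ²_B = ((12−2)/6)² = 2.778
te_C = (11 + 4·14 + 29)/6 = 96/6 = 16; σ²_C = ((29−11)/6)² = 9.000
te_D = (1 + 4·5 + 15)/6 = 36/6 = 6; σ²_D = ((15−1)/6)² = 5.444
te_E = (6 + 4·8 + 10)/6 = 48/6 = 8; σ²_E = ((10−6)/6)² = 0.444
te_F = (10 + 4·14 + 30)/6 = 96/6 = 16; σ²_F = ((30−10)/6)² = 11.111
te_G = (3 + 4·8 + 19)/6 = 54/6 = 9; σ²_G = ((19−3)/6)² = 7.111
te_H = (1 + 4·4 + 7)/6 = 24/6 = 4; σ²_H = ((7−1)/6)² = 1.000
te_I = (7 + 4·13 + 19)/6 = 78/6 = 13; σ²_I = ((19−7)/6)² = 4.000

Forward pass:
ES_A = 0; EF_A = 5
ES_B = 0; EF_B = 7
ES_C = 0; EF_C = 16
ES_D = 0; EF_D = 6
ES_E = 5; EF_E = 5+8 = 13
ES_F = 7; EF_F = 7+16 = 23
ES_G = 7; EF_G = 7+9 = 16
ES_H = 16; EF_H = 16+4 = 20
ES_I = max(EF_D=6, EF_E=13, EF_F=23, EF_G=16, EF_H=20) = 23; EF_I = 23+13 = 36
Expected project duration μ = 36 days. Critical path: B → F → I.

Variances on critical path: σ²_B=2.778, σ²_F=11.111, σ²_I=4.000.
Largest is σ²_F = 11.111.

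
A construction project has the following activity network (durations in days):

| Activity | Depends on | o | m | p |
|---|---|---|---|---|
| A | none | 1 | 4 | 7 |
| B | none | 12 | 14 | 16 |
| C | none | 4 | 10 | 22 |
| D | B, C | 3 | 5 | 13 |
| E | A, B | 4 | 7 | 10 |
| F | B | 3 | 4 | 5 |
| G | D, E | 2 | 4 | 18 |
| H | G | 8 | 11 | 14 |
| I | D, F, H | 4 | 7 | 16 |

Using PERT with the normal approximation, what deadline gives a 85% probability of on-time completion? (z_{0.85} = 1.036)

te_A = (1 + 4·4 + 7)/6 = 24/6 = 4; σ²_A = ((7−1)/6)² = 1.000
te_B = (12 + 4·14 + 16)/6 = 84/6 = 14; σ²_B = ((16−12)/6)² = 0.444
te_C = (4 + 4·10 + 22)/6 = 66/6 = 11; σ²_C = ((22−4)/6)² = 9.000
te_D = (3 + 4·5 + 13)/6 = 36/6 = 6; σ²_D = ((13−3)/6)² = 2.778
te_E = (4 + 4·7 + 10)/6 = 42/6 = 7; σ²_E = ((10−4)/6)² = 1.000
te_F = (3 + 4·4 + 5)/6 = 24/6 = 4; σ²_F = ((5−3)/6)² = 0.111
te_G = (2 + 4·4 + 18)/6 = 36/6 = 6; σ²_G = ((18−2)/6)² = 7.111
te_H = (8 + 4·11 + 14)/6 = 66/6 = 11; σ²_H = ((14−8)/6)² = 1.000
te_I = (4 + 4·7 + 16)/6 = 48/6 = 8; σ²_I = ((16−4)/6)² = 4.000

Forward pass:
ES_A = 0; EF_A = 4
ES_B = 0; EF_B = 14
ES_C = 0; EF_C = 11
ES_D = max(EF_B=14, EF_C=11) = 14; EF_D = 14+6 = 20
ES_E = max(EF_A=4, EF_B=14) = 14; EF_E = 14+7 = 21
ES_F = 14; EF_F = 14+4 = 18
ES_G = max(EF_D=20, EF_E=21) = 21; EF_G = 21+6 = 27
ES_H = 27; EF_H = 27+11 = 38
ES_I = max(EF_D=20, EF_F=18, EF_H=38) = 38; EF_I = 38+8 = 46
Expected project duration μ = 46 days. Critical path: B → E → G → H → I.

Variance along critical path = 0.444 + 1.000 + 7.111 + 1.000 + 4.000 = 13.556; σ = 3.682 days.
D = μ + z·σ = 46 + 1.036·3.682 = 49.8 days

49.8 days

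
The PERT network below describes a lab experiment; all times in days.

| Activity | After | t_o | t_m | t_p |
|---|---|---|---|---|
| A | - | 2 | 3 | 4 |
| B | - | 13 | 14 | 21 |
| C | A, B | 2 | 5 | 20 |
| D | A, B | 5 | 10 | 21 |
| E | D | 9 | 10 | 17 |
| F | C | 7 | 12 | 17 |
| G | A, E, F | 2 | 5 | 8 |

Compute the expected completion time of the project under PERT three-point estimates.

42 days

te_A = (2 + 4·3 + 4)/6 = 18/6 = 3
te_B = (13 + 4·14 + 21)/6 = 90/6 = 15
te_C = (2 + 4·5 + 20)/6 = 42/6 = 7
te_D = (5 + 4·10 + 21)/6 = 66/6 = 11
te_E = (9 + 4·10 + 17)/6 = 66/6 = 11
te_F = (7 + 4·12 + 17)/6 = 72/6 = 12
te_G = (2 + 4·5 + 8)/6 = 30/6 = 5

Forward pass:
ES_A = 0; EF_A = 3
ES_B = 0; EF_B = 15
ES_C = max(EF_A=3, EF_B=15) = 15; EF_C = 15+7 = 22
ES_D = max(EF_A=3, EF_B=15) = 15; EF_D = 15+11 = 26
ES_E = 26; EF_E = 26+11 = 37
ES_F = 22; EF_F = 22+12 = 34
ES_G = max(EF_A=3, EF_E=37, EF_F=34) = 37; EF_G = 37+5 = 42
Expected project duration μ = 42 days. Critical path: B → D → E → G.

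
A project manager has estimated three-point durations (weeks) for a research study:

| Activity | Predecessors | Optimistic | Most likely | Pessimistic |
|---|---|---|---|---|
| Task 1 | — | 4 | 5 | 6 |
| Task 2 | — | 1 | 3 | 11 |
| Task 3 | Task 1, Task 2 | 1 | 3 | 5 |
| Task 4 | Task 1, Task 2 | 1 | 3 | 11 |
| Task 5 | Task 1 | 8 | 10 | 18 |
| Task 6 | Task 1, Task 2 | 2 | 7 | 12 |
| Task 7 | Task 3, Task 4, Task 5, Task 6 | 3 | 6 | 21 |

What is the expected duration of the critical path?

te_Task 1 = (4 + 4·5 + 6)/6 = 30/6 = 5
te_Task 2 = (1 + 4·3 + 11)/6 = 24/6 = 4
te_Task 3 = (1 + 4·3 + 5)/6 = 18/6 = 3
te_Task 4 = (1 + 4·3 + 11)/6 = 24/6 = 4
te_Task 5 = (8 + 4·10 + 18)/6 = 66/6 = 11
te_Task 6 = (2 + 4·7 + 12)/6 = 42/6 = 7
te_Task 7 = (3 + 4·6 + 21)/6 = 48/6 = 8

Forward pass:
ES_Task 1 = 0; EF_Task 1 = 5
ES_Task 2 = 0; EF_Task 2 = 4
ES_Task 3 = max(EF_Task 1=5, EF_Task 2=4) = 5; EF_Task 3 = 5+3 = 8
ES_Task 4 = max(EF_Task 1=5, EF_Task 2=4) = 5; EF_Task 4 = 5+4 = 9
ES_Task 5 = 5; EF_Task 5 = 5+11 = 16
ES_Task 6 = max(EF_Task 1=5, EF_Task 2=4) = 5; EF_Task 6 = 5+7 = 12
ES_Task 7 = max(EF_Task 3=8, EF_Task 4=9, EF_Task 5=16, EF_Task 6=12) = 16; EF_Task 7 = 16+8 = 24
Expected project duration μ = 24 weeks. Critical path: Task 1 → Task 5 → Task 7.

24 weeks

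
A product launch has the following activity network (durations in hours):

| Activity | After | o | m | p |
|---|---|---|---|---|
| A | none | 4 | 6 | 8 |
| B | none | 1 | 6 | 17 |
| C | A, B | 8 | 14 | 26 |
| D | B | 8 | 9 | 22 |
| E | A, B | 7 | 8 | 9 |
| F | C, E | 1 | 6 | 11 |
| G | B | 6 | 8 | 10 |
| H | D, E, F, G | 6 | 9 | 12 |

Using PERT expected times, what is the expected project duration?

te_A = (4 + 4·6 + 8)/6 = 36/6 = 6
te_B = (1 + 4·6 + 17)/6 = 42/6 = 7
te_C = (8 + 4·14 + 26)/6 = 90/6 = 15
te_D = (8 + 4·9 + 22)/6 = 66/6 = 11
te_E = (7 + 4·8 + 9)/6 = 48/6 = 8
te_F = (1 + 4·6 + 11)/6 = 36/6 = 6
te_G = (6 + 4·8 + 10)/6 = 48/6 = 8
te_H = (6 + 4·9 + 12)/6 = 54/6 = 9

Forward pass:
ES_A = 0; EF_A = 6
ES_B = 0; EF_B = 7
ES_C = max(EF_A=6, EF_B=7) = 7; EF_C = 7+15 = 22
ES_D = 7; EF_D = 7+11 = 18
ES_E = max(EF_A=6, EF_B=7) = 7; EF_E = 7+8 = 15
ES_F = max(EF_C=22, EF_E=15) = 22; EF_F = 22+6 = 28
ES_G = 7; EF_G = 7+8 = 15
ES_H = max(EF_D=18, EF_E=15, EF_F=28, EF_G=15) = 28; EF_H = 28+9 = 37
Expected project duration μ = 37 hours. Critical path: B → C → F → H.

37 hours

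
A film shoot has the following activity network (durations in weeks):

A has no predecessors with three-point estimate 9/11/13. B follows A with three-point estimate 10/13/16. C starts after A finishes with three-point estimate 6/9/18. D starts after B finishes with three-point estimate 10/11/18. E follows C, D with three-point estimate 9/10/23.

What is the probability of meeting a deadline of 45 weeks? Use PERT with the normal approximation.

te_A = (9 + 4·11 + 13)/6 = 66/6 = 11; σ²_A = ((13−9)/6)² = 0.444
te_B = (10 + 4·13 + 16)/6 = 78/6 = 13; σ²_B = ((16−10)/6)² = 1.000
te_C = (6 + 4·9 + 18)/6 = 60/6 = 10; σ²_C = ((18−6)/6)² = 4.000
te_D = (10 + 4·11 + 18)/6 = 72/6 = 12; σ²_D = ((18−10)/6)² = 1.778
te_E = (9 + 4·10 + 23)/6 = 72/6 = 12; σ²_E = ((23−9)/6)² = 5.444

Forward pass:
ES_A = 0; EF_A = 11
ES_B = 11; EF_B = 11+13 = 24
ES_C = 11; EF_C = 11+10 = 21
ES_D = 24; EF_D = 24+12 = 36
ES_E = max(EF_C=21, EF_D=36) = 36; EF_E = 36+12 = 48
Expected project duration μ = 48 weeks. Critical path: A → B → D → E.

Variance along critical path = 0.444 + 1.000 + 1.778 + 5.444 = 8.667; σ = √8.667 = 2.944 weeks.
Z = (45 − 48) / 2.944 = -1.019
P(T ≤ 45) = Φ(-1.019) ≈ 0.154

0.154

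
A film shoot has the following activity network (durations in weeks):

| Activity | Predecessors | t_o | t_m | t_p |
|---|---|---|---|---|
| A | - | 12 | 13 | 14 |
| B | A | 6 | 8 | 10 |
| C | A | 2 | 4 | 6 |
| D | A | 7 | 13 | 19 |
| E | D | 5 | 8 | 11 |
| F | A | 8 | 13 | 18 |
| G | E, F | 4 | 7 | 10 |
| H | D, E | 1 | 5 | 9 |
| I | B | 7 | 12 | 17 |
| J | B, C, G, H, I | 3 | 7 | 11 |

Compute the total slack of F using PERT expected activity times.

te_A = (12 + 4·13 + 14)/6 = 78/6 = 13
te_B = (6 + 4·8 + 10)/6 = 48/6 = 8
te_C = (2 + 4·4 + 6)/6 = 24/6 = 4
te_D = (7 + 4·13 + 19)/6 = 78/6 = 13
te_E = (5 + 4·8 + 11)/6 = 48/6 = 8
te_F = (8 + 4·13 + 18)/6 = 78/6 = 13
te_G = (4 + 4·7 + 10)/6 = 42/6 = 7
te_H = (1 + 4·5 + 9)/6 = 30/6 = 5
te_I = (7 + 4·12 + 17)/6 = 72/6 = 12
te_J = (3 + 4·7 + 11)/6 = 42/6 = 7

Forward pass:
ES_A = 0; EF_A = 13
ES_B = 13; EF_B = 13+8 = 21
ES_C = 13; EF_C = 13+4 = 17
ES_D = 13; EF_D = 13+13 = 26
ES_E = 26; EF_E = 26+8 = 34
ES_F = 13; EF_F = 13+13 = 26
ES_G = max(EF_E=34, EF_F=26) = 34; EF_G = 34+7 = 41
ES_H = max(EF_D=26, EF_E=34) = 34; EF_H = 34+5 = 39
ES_I = 21; EF_I = 21+12 = 33
ES_J = max(EF_B=21, EF_C=17, EF_G=41, EF_H=39, EF_I=33) = 41; EF_J = 41+7 = 48
Expected project duration μ = 48 weeks. Critical path: A → D → E → G → J.

Backward pass:
LF_J = 48; LS_J = 48−7 = 41
LF_I = LS_J = 41; LS_I = 41−12 = 29
LF_H = LS_J = 41; LS_H = 41−5 = 36
LF_G = LS_J = 41; LS_G = 41−7 = 34
LF_F = LS_G = 34; LS_F = 34−13 = 21
LF_E = min(LS_G=34, LS_H=36) = 34; LS_E = 34−8 = 26
LF_D = min(LS_E=26, LS_H=36) = 26; LS_D = 26−13 = 13
LF_C = LS_J = 41; LS_C = 41−4 = 37
LF_B = min(LS_I=29, LS_J=41) = 29; LS_B = 29−8 = 21
LF_A = min(LS_B=21, LS_C=37, LS_D=13, LS_F=21) = 13; LS_A = 13−13 = 0
Slack_F = LS_F − ES_F = 21 − 13 = 8

8 weeks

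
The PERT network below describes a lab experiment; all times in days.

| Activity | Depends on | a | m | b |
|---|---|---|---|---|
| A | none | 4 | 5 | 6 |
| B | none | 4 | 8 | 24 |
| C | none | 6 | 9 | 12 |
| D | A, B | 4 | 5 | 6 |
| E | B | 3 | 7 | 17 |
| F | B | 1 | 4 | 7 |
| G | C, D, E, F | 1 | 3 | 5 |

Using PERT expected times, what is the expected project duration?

te_A = (4 + 4·5 + 6)/6 = 30/6 = 5
te_B = (4 + 4·8 + 24)/6 = 60/6 = 10
te_C = (6 + 4·9 + 12)/6 = 54/6 = 9
te_D = (4 + 4·5 + 6)/6 = 30/6 = 5
te_E = (3 + 4·7 + 17)/6 = 48/6 = 8
te_F = (1 + 4·4 + 7)/6 = 24/6 = 4
te_G = (1 + 4·3 + 5)/6 = 18/6 = 3

Forward pass:
ES_A = 0; EF_A = 5
ES_B = 0; EF_B = 10
ES_C = 0; EF_C = 9
ES_D = max(EF_A=5, EF_B=10) = 10; EF_D = 10+5 = 15
ES_E = 10; EF_E = 10+8 = 18
ES_F = 10; EF_F = 10+4 = 14
ES_G = max(EF_C=9, EF_D=15, EF_E=18, EF_F=14) = 18; EF_G = 18+3 = 21
Expected project duration μ = 21 days. Critical path: B → E → G.

21 days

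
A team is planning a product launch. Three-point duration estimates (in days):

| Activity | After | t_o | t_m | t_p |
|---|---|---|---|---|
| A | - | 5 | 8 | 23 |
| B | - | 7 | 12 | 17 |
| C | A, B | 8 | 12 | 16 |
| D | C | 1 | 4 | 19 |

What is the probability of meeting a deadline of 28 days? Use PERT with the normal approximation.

0.293

te_A = (5 + 4·8 + 23)/6 = 60/6 = 10; σ²_A = ((23−5)/6)² = 9.000
te_B = (7 + 4·12 + 17)/6 = 72/6 = 12; σ²_B = ((17−7)/6)² = 2.778
te_C = (8 + 4·12 + 16)/6 = 72/6 = 12; σ²_C = ((16−8)/6)² = 1.778
te_D = (1 + 4·4 + 19)/6 = 36/6 = 6; σ²_D = ((19−1)/6)² = 9.000

Forward pass:
ES_A = 0; EF_A = 10
ES_B = 0; EF_B = 12
ES_C = max(EF_A=10, EF_B=12) = 12; EF_C = 12+12 = 24
ES_D = 24; EF_D = 24+6 = 30
Expected project duration μ = 30 days. Critical path: B → C → D.

Variance along critical path = 2.778 + 1.778 + 9.000 = 13.556; σ = √13.556 = 3.682 days.
Z = (28 − 30) / 3.682 = -0.543
P(T ≤ 28) = Φ(-0.543) ≈ 0.293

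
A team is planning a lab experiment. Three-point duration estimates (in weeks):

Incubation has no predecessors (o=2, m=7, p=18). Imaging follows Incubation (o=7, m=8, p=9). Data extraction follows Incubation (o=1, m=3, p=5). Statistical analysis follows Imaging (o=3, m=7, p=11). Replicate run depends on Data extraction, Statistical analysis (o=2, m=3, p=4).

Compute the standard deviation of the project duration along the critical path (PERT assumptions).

3.02 weeks

te_Incubation = (2 + 4·7 + 18)/6 = 48/6 = 8; σ²_Incubation = ((18−2)/6)² = 7.111
te_Imaging = (7 + 4·8 + 9)/6 = 48/6 = 8; σ²_Imaging = ((9−7)/6)² = 0.111
te_Data extraction = (1 + 4·3 + 5)/6 = 18/6 = 3; σ²_Data extraction = ((5−1)/6)² = 0.444
te_Statistical analysis = (3 + 4·7 + 11)/6 = 42/6 = 7; σ²_Statistical analysis = ((11−3)/6)² = 1.778
te_Replicate run = (2 + 4·3 + 4)/6 = 18/6 = 3; σ²_Replicate run = ((4−2)/6)² = 0.111

Forward pass:
ES_Incubation = 0; EF_Incubation = 8
ES_Imaging = 8; EF_Imaging = 8+8 = 16
ES_Data extraction = 8; EF_Data extraction = 8+3 = 11
ES_Statistical analysis = 16; EF_Statistical analysis = 16+7 = 23
ES_Replicate run = max(EF_Data extraction=11, EF_Statistical analysis=23) = 23; EF_Replicate run = 23+3 = 26
Expected project duration μ = 26 weeks. Critical path: Incubation → Imaging → Statistical analysis → Replicate run.

Variance along critical path = 7.111 + 0.111 + 1.778 + 0.111 = 9.111
σ = √9.111 = 3.018 weeks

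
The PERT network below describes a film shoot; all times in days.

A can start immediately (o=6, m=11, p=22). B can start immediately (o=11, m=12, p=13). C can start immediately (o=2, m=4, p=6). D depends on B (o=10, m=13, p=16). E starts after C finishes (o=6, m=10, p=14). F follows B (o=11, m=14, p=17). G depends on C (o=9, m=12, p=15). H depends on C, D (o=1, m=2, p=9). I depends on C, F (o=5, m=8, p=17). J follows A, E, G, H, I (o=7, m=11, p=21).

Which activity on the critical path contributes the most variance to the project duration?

te_A = (6 + 4·11 + 22)/6 = 72/6 = 12; σ²_A = ((22−6)/6)² = 7.111
te_B = (11 + 4·12 + 13)/6 = 72/6 = 12; σ²_B = ((13−11)/6)² = 0.111
te_C = (2 + 4·4 + 6)/6 = 24/6 = 4; σ²_C = ((6−2)/6)² = 0.444
te_D = (10 + 4·13 + 16)/6 = 78/6 = 13; σ²_D = ((16−10)/6)² = 1.000
te_E = (6 + 4·10 + 14)/6 = 60/6 = 10; σ²_E = ((14−6)/6)² = 1.778
te_F = (11 + 4·14 + 17)/6 = 84/6 = 14; σ²_F = ((17−11)/6)² = 1.000
te_G = (9 + 4·12 + 15)/6 = 72/6 = 12; σ²_G = ((15−9)/6)² = 1.000
te_H = (1 + 4·2 + 9)/6 = 18/6 = 3; σ²_H = ((9−1)/6)² = 1.778
te_I = (5 + 4·8 + 17)/6 = 54/6 = 9; σ²_I = ((17−5)/6)² = 4.000
te_J = (7 + 4·11 + 21)/6 = 72/6 = 12; σ²_J = ((21−7)/6)² = 5.444

Forward pass:
ES_A = 0; EF_A = 12
ES_B = 0; EF_B = 12
ES_C = 0; EF_C = 4
ES_D = 12; EF_D = 12+13 = 25
ES_E = 4; EF_E = 4+10 = 14
ES_F = 12; EF_F = 12+14 = 26
ES_G = 4; EF_G = 4+12 = 16
ES_H = max(EF_C=4, EF_D=25) = 25; EF_H = 25+3 = 28
ES_I = max(EF_C=4, EF_F=26) = 26; EF_I = 26+9 = 35
ES_J = max(EF_A=12, EF_E=14, EF_G=16, EF_H=28, EF_I=35) = 35; EF_J = 35+12 = 47
Expected project duration μ = 47 days. Critical path: B → F → I → J.

Variances on critical path: σ²_B=0.111, σ²_F=1.000, σ²_I=4.000, σ²_J=5.444.
Largest is σ²_J = 5.444.

J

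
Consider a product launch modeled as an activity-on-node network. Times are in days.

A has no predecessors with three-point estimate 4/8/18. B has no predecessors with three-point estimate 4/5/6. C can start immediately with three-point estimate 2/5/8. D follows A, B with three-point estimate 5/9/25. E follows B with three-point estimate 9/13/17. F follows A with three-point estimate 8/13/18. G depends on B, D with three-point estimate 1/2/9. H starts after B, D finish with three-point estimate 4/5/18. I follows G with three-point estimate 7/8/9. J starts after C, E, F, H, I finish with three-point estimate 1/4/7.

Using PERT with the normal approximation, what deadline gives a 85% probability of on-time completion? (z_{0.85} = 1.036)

te_A = (4 + 4·8 + 18)/6 = 54/6 = 9; σ²_A = ((18−4)/6)² = 5.444
te_B = (4 + 4·5 + 6)/6 = 30/6 = 5; σ²_B = ((6−4)/6)² = 0.111
te_C = (2 + 4·5 + 8)/6 = 30/6 = 5; σ²_C = ((8−2)/6)² = 1.000
te_D = (5 + 4·9 + 25)/6 = 66/6 = 11; σ²_D = ((25−5)/6)² = 11.111
te_E = (9 + 4·13 + 17)/6 = 78/6 = 13; σ²_E = ((17−9)/6)² = 1.778
te_F = (8 + 4·13 + 18)/6 = 78/6 = 13; σ²_F = ((18−8)/6)² = 2.778
te_G = (1 + 4·2 + 9)/6 = 18/6 = 3; σ²_G = ((9−1)/6)² = 1.778
te_H = (4 + 4·5 + 18)/6 = 42/6 = 7; σ²_H = ((18−4)/6)² = 5.444
te_I = (7 + 4·8 + 9)/6 = 48/6 = 8; σ²_I = ((9−7)/6)² = 0.111
te_J = (1 + 4·4 + 7)/6 = 24/6 = 4; σ²_J = ((7−1)/6)² = 1.000

Forward pass:
ES_A = 0; EF_A = 9
ES_B = 0; EF_B = 5
ES_C = 0; EF_C = 5
ES_D = max(EF_A=9, EF_B=5) = 9; EF_D = 9+11 = 20
ES_E = 5; EF_E = 5+13 = 18
ES_F = 9; EF_F = 9+13 = 22
ES_G = max(EF_B=5, EF_D=20) = 20; EF_G = 20+3 = 23
ES_H = max(EF_B=5, EF_D=20) = 20; EF_H = 20+7 = 27
ES_I = 23; EF_I = 23+8 = 31
ES_J = max(EF_C=5, EF_E=18, EF_F=22, EF_H=27, EF_I=31) = 31; EF_J = 31+4 = 35
Expected project duration μ = 35 days. Critical path: A → D → G → I → J.

Variance along critical path = 5.444 + 11.111 + 1.778 + 0.111 + 1.000 = 19.444; σ = 4.410 days.
D = μ + z·σ = 35 + 1.036·4.410 = 39.6 days

39.6 days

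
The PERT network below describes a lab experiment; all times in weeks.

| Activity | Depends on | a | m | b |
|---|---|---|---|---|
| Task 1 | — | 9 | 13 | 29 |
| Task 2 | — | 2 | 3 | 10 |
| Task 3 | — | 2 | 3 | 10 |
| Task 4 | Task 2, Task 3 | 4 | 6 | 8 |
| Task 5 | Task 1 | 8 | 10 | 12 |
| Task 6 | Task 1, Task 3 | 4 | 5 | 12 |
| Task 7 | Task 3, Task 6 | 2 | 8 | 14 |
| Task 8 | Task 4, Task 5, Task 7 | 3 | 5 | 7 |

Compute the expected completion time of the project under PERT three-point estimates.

34 weeks

te_Task 1 = (9 + 4·13 + 29)/6 = 90/6 = 15
te_Task 2 = (2 + 4·3 + 10)/6 = 24/6 = 4
te_Task 3 = (2 + 4·3 + 10)/6 = 24/6 = 4
te_Task 4 = (4 + 4·6 + 8)/6 = 36/6 = 6
te_Task 5 = (8 + 4·10 + 12)/6 = 60/6 = 10
te_Task 6 = (4 + 4·5 + 12)/6 = 36/6 = 6
te_Task 7 = (2 + 4·8 + 14)/6 = 48/6 = 8
te_Task 8 = (3 + 4·5 + 7)/6 = 30/6 = 5

Forward pass:
ES_Task 1 = 0; EF_Task 1 = 15
ES_Task 2 = 0; EF_Task 2 = 4
ES_Task 3 = 0; EF_Task 3 = 4
ES_Task 4 = max(EF_Task 2=4, EF_Task 3=4) = 4; EF_Task 4 = 4+6 = 10
ES_Task 5 = 15; EF_Task 5 = 15+10 = 25
ES_Task 6 = max(EF_Task 1=15, EF_Task 3=4) = 15; EF_Task 6 = 15+6 = 21
ES_Task 7 = max(EF_Task 3=4, EF_Task 6=21) = 21; EF_Task 7 = 21+8 = 29
ES_Task 8 = max(EF_Task 4=10, EF_Task 5=25, EF_Task 7=29) = 29; EF_Task 8 = 29+5 = 34
Expected project duration μ = 34 weeks. Critical path: Task 1 → Task 6 → Task 7 → Task 8.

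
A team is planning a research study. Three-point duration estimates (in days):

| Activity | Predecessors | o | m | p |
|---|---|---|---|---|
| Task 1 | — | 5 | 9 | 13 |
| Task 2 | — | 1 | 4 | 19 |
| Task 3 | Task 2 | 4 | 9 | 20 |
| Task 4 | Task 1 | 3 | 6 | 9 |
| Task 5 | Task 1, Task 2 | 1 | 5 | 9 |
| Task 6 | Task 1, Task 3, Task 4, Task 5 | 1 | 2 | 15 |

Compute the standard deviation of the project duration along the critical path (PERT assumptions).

te_Task 1 = (5 + 4·9 + 13)/6 = 54/6 = 9; σ²_Task 1 = ((13−5)/6)² = 1.778
te_Task 2 = (1 + 4·4 + 19)/6 = 36/6 = 6; σ²_Task 2 = ((19−1)/6)² = 9.000
te_Task 3 = (4 + 4·9 + 20)/6 = 60/6 = 10; σ²_Task 3 = ((20−4)/6)² = 7.111
te_Task 4 = (3 + 4·6 + 9)/6 = 36/6 = 6; σ²_Task 4 = ((9−3)/6)² = 1.000
te_Task 5 = (1 + 4·5 + 9)/6 = 30/6 = 5; σ²_Task 5 = ((9−1)/6)² = 1.778
te_Task 6 = (1 + 4·2 + 15)/6 = 24/6 = 4; σ²_Task 6 = ((15−1)/6)² = 5.444

Forward pass:
ES_Task 1 = 0; EF_Task 1 = 9
ES_Task 2 = 0; EF_Task 2 = 6
ES_Task 3 = 6; EF_Task 3 = 6+10 = 16
ES_Task 4 = 9; EF_Task 4 = 9+6 = 15
ES_Task 5 = max(EF_Task 1=9, EF_Task 2=6) = 9; EF_Task 5 = 9+5 = 14
ES_Task 6 = max(EF_Task 1=9, EF_Task 3=16, EF_Task 4=15, EF_Task 5=14) = 16; EF_Task 6 = 16+4 = 20
Expected project duration μ = 20 days. Critical path: Task 2 → Task 3 → Task 6.

Variance along critical path = 9.000 + 7.111 + 5.444 = 21.556
σ = √21.556 = 4.643 days

4.64 days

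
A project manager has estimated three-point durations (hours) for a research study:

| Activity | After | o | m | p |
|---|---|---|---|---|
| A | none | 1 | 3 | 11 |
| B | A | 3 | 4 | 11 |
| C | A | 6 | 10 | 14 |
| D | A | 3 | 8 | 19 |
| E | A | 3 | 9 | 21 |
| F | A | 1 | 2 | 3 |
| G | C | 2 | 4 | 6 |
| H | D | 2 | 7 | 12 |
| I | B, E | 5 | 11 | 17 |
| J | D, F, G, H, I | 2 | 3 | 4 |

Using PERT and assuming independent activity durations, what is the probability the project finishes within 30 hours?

0.692

te_A = (1 + 4·3 + 11)/6 = 24/6 = 4; σ²_A = ((11−1)/6)² = 2.778
te_B = (3 + 4·4 + 11)/6 = 30/6 = 5; σ²_B = ((11−3)/6)² = 1.778
te_C = (6 + 4·10 + 14)/6 = 60/6 = 10; σ²_C = ((14−6)/6)² = 1.778
te_D = (3 + 4·8 + 19)/6 = 54/6 = 9; σ²_D = ((19−3)/6)² = 7.111
te_E = (3 + 4·9 + 21)/6 = 60/6 = 10; σ²_E = ((21−3)/6)² = 9.000
te_F = (1 + 4·2 + 3)/6 = 12/6 = 2; σ²_F = ((3−1)/6)² = 0.111
te_G = (2 + 4·4 + 6)/6 = 24/6 = 4; σ²_G = ((6−2)/6)² = 0.444
te_H = (2 + 4·7 + 12)/6 = 42/6 = 7; σ²_H = ((12−2)/6)² = 2.778
te_I = (5 + 4·11 + 17)/6 = 66/6 = 11; σ²_I = ((17−5)/6)² = 4.000
te_J = (2 + 4·3 + 4)/6 = 18/6 = 3; σ²_J = ((4−2)/6)² = 0.111

Forward pass:
ES_A = 0; EF_A = 4
ES_B = 4; EF_B = 4+5 = 9
ES_C = 4; EF_C = 4+10 = 14
ES_D = 4; EF_D = 4+9 = 13
ES_E = 4; EF_E = 4+10 = 14
ES_F = 4; EF_F = 4+2 = 6
ES_G = 14; EF_G = 14+4 = 18
ES_H = 13; EF_H = 13+7 = 20
ES_I = max(EF_B=9, EF_E=14) = 14; EF_I = 14+11 = 25
ES_J = max(EF_D=13, EF_F=6, EF_G=18, EF_H=20, EF_I=25) = 25; EF_J = 25+3 = 28
Expected project duration μ = 28 hours. Critical path: A → E → I → J.

Variance along critical path = 2.778 + 9.000 + 4.000 + 0.111 = 15.889; σ = √15.889 = 3.986 hours.
Z = (30 − 28) / 3.986 = 0.502
P(T ≤ 30) = Φ(0.502) ≈ 0.692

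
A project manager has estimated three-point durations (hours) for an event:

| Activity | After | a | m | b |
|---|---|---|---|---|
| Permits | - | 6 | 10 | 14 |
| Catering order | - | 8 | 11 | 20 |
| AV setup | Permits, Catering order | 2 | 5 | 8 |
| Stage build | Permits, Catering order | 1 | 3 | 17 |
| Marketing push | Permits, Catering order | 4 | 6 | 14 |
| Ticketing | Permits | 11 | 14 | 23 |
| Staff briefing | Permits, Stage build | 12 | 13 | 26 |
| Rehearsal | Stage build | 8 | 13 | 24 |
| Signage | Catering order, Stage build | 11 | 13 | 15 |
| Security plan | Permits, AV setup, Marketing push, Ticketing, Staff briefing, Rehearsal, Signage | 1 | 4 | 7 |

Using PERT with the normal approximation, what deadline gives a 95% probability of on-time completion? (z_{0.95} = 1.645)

te_Permits = (6 + 4·10 + 14)/6 = 60/6 = 10; σ²_Permits = ((14−6)/6)² = 1.778
te_Catering order = (8 + 4·11 + 20)/6 = 72/6 = 12; σ²_Catering order = ((20−8)/6)² = 4.000
te_AV setup = (2 + 4·5 + 8)/6 = 30/6 = 5; σ²_AV setup = ((8−2)/6)² = 1.000
te_Stage build = (1 + 4·3 + 17)/6 = 30/6 = 5; σ²_Stage build = ((17−1)/6)² = 7.111
te_Marketing push = (4 + 4·6 + 14)/6 = 42/6 = 7; σ²_Marketing push = ((14−4)/6)² = 2.778
te_Ticketing = (11 + 4·14 + 23)/6 = 90/6 = 15; σ²_Ticketing = ((23−11)/6)² = 4.000
te_Staff briefing = (12 + 4·13 + 26)/6 = 90/6 = 15; σ²_Staff briefing = ((26−12)/6)² = 5.444
te_Rehearsal = (8 + 4·13 + 24)/6 = 84/6 = 14; σ²_Rehearsal = ((24−8)/6)² = 7.111
te_Signage = (11 + 4·13 + 15)/6 = 78/6 = 13; σ²_Signage = ((15−11)/6)² = 0.444
te_Security plan = (1 + 4·4 + 7)/6 = 24/6 = 4; σ²_Security plan = ((7−1)/6)² = 1.000

Forward pass:
ES_Permits = 0; EF_Permits = 10
ES_Catering order = 0; EF_Catering order = 12
ES_AV setup = max(EF_Permits=10, EF_Catering order=12) = 12; EF_AV setup = 12+5 = 17
ES_Stage build = max(EF_Permits=10, EF_Catering order=12) = 12; EF_Stage build = 12+5 = 17
ES_Marketing push = max(EF_Permits=10, EF_Catering order=12) = 12; EF_Marketing push = 12+7 = 19
ES_Ticketing = 10; EF_Ticketing = 10+15 = 25
ES_Staff briefing = max(EF_Permits=10, EF_Stage build=17) = 17; EF_Staff briefing = 17+15 = 32
ES_Rehearsal = 17; EF_Rehearsal = 17+14 = 31
ES_Signage = max(EF_Catering order=12, EF_Stage build=17) = 17; EF_Signage = 17+13 = 30
ES_Security plan = max(EF_Permits=10, EF_AV setup=17, EF_Marketing push=19, EF_Ticketing=25, EF_Staff briefing=32, EF_Rehearsal=31, EF_Signage=30) = 32; EF_Security plan = 32+4 = 36
Expected project duration μ = 36 hours. Critical path: Catering order → Stage build → Staff briefing → Security plan.

Variance along critical path = 4.000 + 7.111 + 5.444 + 1.000 = 17.556; σ = 4.190 hours.
D = μ + z·σ = 36 + 1.645·4.190 = 42.9 hours

42.9 hours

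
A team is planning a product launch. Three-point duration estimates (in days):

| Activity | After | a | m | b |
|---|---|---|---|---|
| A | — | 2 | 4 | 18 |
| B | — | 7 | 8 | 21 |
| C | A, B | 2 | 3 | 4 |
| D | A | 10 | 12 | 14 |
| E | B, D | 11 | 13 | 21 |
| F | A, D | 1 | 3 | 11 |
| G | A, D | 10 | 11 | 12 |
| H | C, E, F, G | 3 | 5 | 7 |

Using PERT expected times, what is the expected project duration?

37 days

te_A = (2 + 4·4 + 18)/6 = 36/6 = 6
te_B = (7 + 4·8 + 21)/6 = 60/6 = 10
te_C = (2 + 4·3 + 4)/6 = 18/6 = 3
te_D = (10 + 4·12 + 14)/6 = 72/6 = 12
te_E = (11 + 4·13 + 21)/6 = 84/6 = 14
te_F = (1 + 4·3 + 11)/6 = 24/6 = 4
te_G = (10 + 4·11 + 12)/6 = 66/6 = 11
te_H = (3 + 4·5 + 7)/6 = 30/6 = 5

Forward pass:
ES_A = 0; EF_A = 6
ES_B = 0; EF_B = 10
ES_C = max(EF_A=6, EF_B=10) = 10; EF_C = 10+3 = 13
ES_D = 6; EF_D = 6+12 = 18
ES_E = max(EF_B=10, EF_D=18) = 18; EF_E = 18+14 = 32
ES_F = max(EF_A=6, EF_D=18) = 18; EF_F = 18+4 = 22
ES_G = max(EF_A=6, EF_D=18) = 18; EF_G = 18+11 = 29
ES_H = max(EF_C=13, EF_E=32, EF_F=22, EF_G=29) = 32; EF_H = 32+5 = 37
Expected project duration μ = 37 days. Critical path: A → D → E → H.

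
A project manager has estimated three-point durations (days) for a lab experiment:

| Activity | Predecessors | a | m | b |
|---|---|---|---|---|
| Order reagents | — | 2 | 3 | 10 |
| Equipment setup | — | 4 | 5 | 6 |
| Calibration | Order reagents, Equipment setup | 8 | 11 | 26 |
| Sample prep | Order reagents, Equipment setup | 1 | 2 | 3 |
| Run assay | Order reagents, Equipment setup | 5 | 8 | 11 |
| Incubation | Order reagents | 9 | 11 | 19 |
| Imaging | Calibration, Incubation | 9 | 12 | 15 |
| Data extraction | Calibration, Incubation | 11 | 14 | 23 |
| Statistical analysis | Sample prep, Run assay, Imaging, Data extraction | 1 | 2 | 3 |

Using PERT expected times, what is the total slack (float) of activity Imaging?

3 days

te_Order reagents = (2 + 4·3 + 10)/6 = 24/6 = 4
te_Equipment setup = (4 + 4·5 + 6)/6 = 30/6 = 5
te_Calibration = (8 + 4·11 + 26)/6 = 78/6 = 13
te_Sample prep = (1 + 4·2 + 3)/6 = 12/6 = 2
te_Run assay = (5 + 4·8 + 11)/6 = 48/6 = 8
te_Incubation = (9 + 4·11 + 19)/6 = 72/6 = 12
te_Imaging = (9 + 4·12 + 15)/6 = 72/6 = 12
te_Data extraction = (11 + 4·14 + 23)/6 = 90/6 = 15
te_Statistical analysis = (1 + 4·2 + 3)/6 = 12/6 = 2

Forward pass:
ES_Order reagents = 0; EF_Order reagents = 4
ES_Equipment setup = 0; EF_Equipment setup = 5
ES_Calibration = max(EF_Order reagents=4, EF_Equipment setup=5) = 5; EF_Calibration = 5+13 = 18
ES_Sample prep = max(EF_Order reagents=4, EF_Equipment setup=5) = 5; EF_Sample prep = 5+2 = 7
ES_Run assay = max(EF_Order reagents=4, EF_Equipment setup=5) = 5; EF_Run assay = 5+8 = 13
ES_Incubation = 4; EF_Incubation = 4+12 = 16
ES_Imaging = max(EF_Calibration=18, EF_Incubation=16) = 18; EF_Imaging = 18+12 = 30
ES_Data extraction = max(EF_Calibration=18, EF_Incubation=16) = 18; EF_Data extraction = 18+15 = 33
ES_Statistical analysis = max(EF_Sample prep=7, EF_Run assay=13, EF_Imaging=30, EF_Data extraction=33) = 33; EF_Statistical analysis = 33+2 = 35
Expected project duration μ = 35 days. Critical path: Equipment setup → Calibration → Data extraction → Statistical analysis.

Backward pass:
LF_Statistical analysis = 35; LS_Statistical analysis = 35−2 = 33
LF_Data extraction = LS_Statistical analysis = 33; LS_Data extraction = 33−15 = 18
LF_Imaging = LS_Statistical analysis = 33; LS_Imaging = 33−12 = 21
LF_Incubation = min(LS_Imaging=21, LS_Data extraction=18) = 18; LS_Incubation = 18−12 = 6
LF_Run assay = LS_Statistical analysis = 33; LS_Run assay = 33−8 = 25
LF_Sample prep = LS_Statistical analysis = 33; LS_Sample prep = 33−2 = 31
LF_Calibration = min(LS_Imaging=21, LS_Data extraction=18) = 18; LS_Calibration = 18−13 = 5
LF_Equipment setup = min(LS_Calibration=5, LS_Sample prep=31, LS_Run assay=25) = 5; LS_Equipment setup = 5−5 = 0
LF_Order reagents = min(LS_Calibration=5, LS_Sample prep=31, LS_Run assay=25, LS_Incubation=6) = 5; LS_Order reagents = 5−4 = 1
Slack_Imaging = LS_Imaging − ES_Imaging = 21 − 18 = 3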